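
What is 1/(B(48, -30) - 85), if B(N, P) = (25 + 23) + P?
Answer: -1/67 ≈ -0.014925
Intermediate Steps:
B(N, P) = 48 + P
1/(B(48, -30) - 85) = 1/((48 - 30) - 85) = 1/(18 - 85) = 1/(-67) = -1/67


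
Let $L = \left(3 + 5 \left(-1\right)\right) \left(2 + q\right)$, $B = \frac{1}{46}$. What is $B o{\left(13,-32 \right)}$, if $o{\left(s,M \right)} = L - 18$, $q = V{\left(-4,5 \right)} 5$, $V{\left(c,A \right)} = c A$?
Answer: $\frac{89}{23} \approx 3.8696$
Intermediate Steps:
$V{\left(c,A \right)} = A c$
$q = -100$ ($q = 5 \left(-4\right) 5 = \left(-20\right) 5 = -100$)
$B = \frac{1}{46} \approx 0.021739$
$L = 196$ ($L = \left(3 + 5 \left(-1\right)\right) \left(2 - 100\right) = \left(3 - 5\right) \left(-98\right) = \left(-2\right) \left(-98\right) = 196$)
$o{\left(s,M \right)} = 178$ ($o{\left(s,M \right)} = 196 - 18 = 178$)
$B o{\left(13,-32 \right)} = \frac{1}{46} \cdot 178 = \frac{89}{23}$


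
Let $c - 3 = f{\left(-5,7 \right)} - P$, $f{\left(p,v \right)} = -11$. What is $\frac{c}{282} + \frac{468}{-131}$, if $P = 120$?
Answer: $- \frac{74372}{18471} \approx -4.0264$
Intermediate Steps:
$c = -128$ ($c = 3 - 131 = -128$)
$\frac{c}{282} + \frac{468}{-131} = - \frac{128}{282} + \frac{468}{-131} = \left(-128\right) \frac{1}{282} + 468 \left(- \frac{1}{131}\right) = - \frac{64}{141} - \frac{468}{131} = - \frac{74372}{18471}$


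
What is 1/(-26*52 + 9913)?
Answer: 1/8561 ≈ 0.00011681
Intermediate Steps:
1/(-26*52 + 9913) = 1/(-1352 + 9913) = 1/8561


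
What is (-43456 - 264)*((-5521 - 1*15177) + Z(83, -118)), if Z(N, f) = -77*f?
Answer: 507676640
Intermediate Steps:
(-43456 - 264)*((-5521 - 1*15177) + Z(83, -118)) = (-43456 - 264)*((-5521 - 1*15177) - 77*(-118)) = -43720*((-5521 - 15177) + 9086) = -43720*(-20698 + 9086) = -43720*(-11612) = 507676640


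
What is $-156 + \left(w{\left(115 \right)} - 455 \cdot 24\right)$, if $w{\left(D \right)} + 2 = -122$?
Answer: $-11200$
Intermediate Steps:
$w{\left(D \right)} = -124$ ($w{\left(D \right)} = -2 - 122 = -124$)
$-156 + \left(w{\left(115 \right)} - 455 \cdot 24\right) = -156 - \left(124 + 455 \cdot 24\right) = -156 - 11044 = -11200$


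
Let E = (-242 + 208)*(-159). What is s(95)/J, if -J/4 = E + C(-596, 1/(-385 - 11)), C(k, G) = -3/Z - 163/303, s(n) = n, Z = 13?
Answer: -374205/85164824 ≈ -0.0043939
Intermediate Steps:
C(k, G) = -3028/3939 (C(k, G) = -3/13 - 163/303 = -3028/3939)
E = 5406 (E = -34*(-159) = 5406)
J = -85164824/3939 (J = -4*(5406 - 3028/3939) = -4*21291206/3939 = -85164824/3939 ≈ -21621.)
s(95)/J = 95/(-85164824/3939) = 95*(-3939/85164824) = -374205/85164824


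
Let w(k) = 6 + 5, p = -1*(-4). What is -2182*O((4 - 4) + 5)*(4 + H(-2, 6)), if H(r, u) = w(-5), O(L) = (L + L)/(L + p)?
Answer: -109100/3 ≈ -36367.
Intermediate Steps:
p = 4
O(L) = 2*L/(4 + L) (O(L) = (L + L)/(L + 4) = (2*L)/(4 + L) = 2*L/(4 + L))
w(k) = 11
H(r, u) = 11
-2182*O((4 - 4) + 5)*(4 + H(-2, 6)) = -2182*2*((4 - 4) + 5)/(4 + ((4 - 4) + 5))*(4 + 11) = -2182*2*(0 + 5)/(4 + (0 + 5))*15 = -2182*2*5/(4 + 5)*15 = -2182*2*5/9*15 = -2182*2*5*(1/9)*15 = -21820*15/9 = -2182*50/3 = -109100/3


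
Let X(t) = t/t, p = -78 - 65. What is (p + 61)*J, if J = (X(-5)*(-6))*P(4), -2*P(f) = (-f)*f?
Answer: 3936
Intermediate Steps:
p = -143
X(t) = 1
P(f) = f²/2 (P(f) = -(-f)*f/2 = -(-1)*f²/2 = f²/2)
J = -48 (J = (1*(-6))*((½)*4²) = -3*16 = -6*8 = -48)
(p + 61)*J = (-143 + 61)*(-48) = -82*(-48) = 3936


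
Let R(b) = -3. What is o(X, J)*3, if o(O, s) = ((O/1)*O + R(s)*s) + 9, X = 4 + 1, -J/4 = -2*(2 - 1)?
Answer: 30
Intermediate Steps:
J = 8 (J = -(-8)*(2 - 1) = -(-8) = -4*(-2) = 8)
X = 5
o(O, s) = 9 + O² - 3*s (o(O, s) = ((O/1)*O - 3*s) + 9 = ((O*1)*O - 3*s) + 9 = (O*O - 3*s) + 9 = (O² - 3*s) + 9 = 9 + O² - 3*s)
o(X, J)*3 = (9 + 5² - 3*8)*3 = (9 + 25 - 24)*3 = 10*3 = 30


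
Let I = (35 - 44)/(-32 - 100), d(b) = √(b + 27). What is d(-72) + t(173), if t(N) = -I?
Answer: -3/44 + 3*I*√5 ≈ -0.068182 + 6.7082*I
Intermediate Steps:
d(b) = √(27 + b)
I = 3/44 (I = -9/(-132) = -9*(-1/132) = 3/44 ≈ 0.068182)
t(N) = -3/44 (t(N) = -1*3/44 = -3/44)
d(-72) + t(173) = √(27 - 72) - 3/44 = √(-45) - 3/44 = 3*I*√5 - 3/44 = -3/44 + 3*I*√5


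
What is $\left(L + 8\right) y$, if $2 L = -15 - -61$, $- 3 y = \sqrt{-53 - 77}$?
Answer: $- \frac{31 i \sqrt{130}}{3} \approx - 117.82 i$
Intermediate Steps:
$y = - \frac{i \sqrt{130}}{3}$ ($y = - \frac{\sqrt{-53 - 77}}{3} = - \frac{\sqrt{-130}}{3} = - \frac{i \sqrt{130}}{3} \approx - 3.8006 i$)
$L = 23$ ($L = \frac{-15 - -61}{2} = \frac{-15 + 61}{2} = \frac{1}{2} \cdot 46 = 23$)
$\left(L + 8\right) y = \left(23 + 8\right) \left(- \frac{i \sqrt{130}}{3}\right) = 31 \left(- \frac{i \sqrt{130}}{3}\right) = - \frac{31 i \sqrt{130}}{3}$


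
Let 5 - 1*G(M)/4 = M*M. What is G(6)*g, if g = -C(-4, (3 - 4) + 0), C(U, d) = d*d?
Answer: 124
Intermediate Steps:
G(M) = 20 - 4*M² (G(M) = 20 - 4*M*M = 20 - 4*M²)
C(U, d) = d²
g = -1 (g = -((3 - 4) + 0)² = -(-1 + 0)² = -1*(-1)² = -1*1 = -1)
G(6)*g = (20 - 4*6²)*(-1) = (20 - 4*36)*(-1) = (20 - 144)*(-1) = -124*(-1) = 124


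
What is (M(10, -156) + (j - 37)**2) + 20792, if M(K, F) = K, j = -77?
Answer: 33798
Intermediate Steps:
(M(10, -156) + (j - 37)**2) + 20792 = (10 + (-77 - 37)**2) + 20792 = (10 + (-114)**2) + 20792 = (10 + 12996) + 20792 = 13006 + 20792 = 33798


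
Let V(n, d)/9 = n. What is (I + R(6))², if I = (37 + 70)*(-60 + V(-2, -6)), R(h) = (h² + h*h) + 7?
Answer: 68343289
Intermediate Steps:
V(n, d) = 9*n
R(h) = 7 + 2*h² (R(h) = (h² + h²) + 7 = 2*h² + 7 = 7 + 2*h²)
I = -8346 (I = (37 + 70)*(-60 + 9*(-2)) = 107*(-60 - 18) = 107*(-78) = -8346)
(I + R(6))² = (-8346 + (7 + 2*6²))² = (-8346 + (7 + 2*36))² = (-8346 + (7 + 72))² = (-8346 + 79)² = (-8267)² = 68343289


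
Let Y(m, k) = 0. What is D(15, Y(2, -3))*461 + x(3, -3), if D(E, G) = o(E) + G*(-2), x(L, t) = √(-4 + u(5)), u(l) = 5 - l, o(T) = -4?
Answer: -1844 + 2*I ≈ -1844.0 + 2.0*I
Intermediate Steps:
x(L, t) = 2*I (x(L, t) = √(-4 + (5 - 1*5)) = √(-4 + (5 - 5)) = √(-4 + 0) = √(-4) = 2*I)
D(E, G) = -4 - 2*G (D(E, G) = -4 + G*(-2) = -4 - 2*G)
D(15, Y(2, -3))*461 + x(3, -3) = (-4 - 2*0)*461 + 2*I = (-4 + 0)*461 + 2*I = -4*461 + 2*I = -1844 + 2*I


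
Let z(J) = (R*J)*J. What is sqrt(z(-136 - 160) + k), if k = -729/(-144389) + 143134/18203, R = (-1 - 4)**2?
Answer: sqrt(15131401190753142738425871)/2628312967 ≈ 1480.0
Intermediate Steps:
R = 25 (R = (-5)**2 = 25)
z(J) = 25*J**2 (z(J) = (25*J)*J = 25*J**2)
k = 20680245113/2628312967 (k = -729*(-1/144389) + 143134*(1/18203) = 729/144389 + 143134/18203 = 20680245113/2628312967 ≈ 7.8683)
sqrt(z(-136 - 160) + k) = sqrt(25*(-136 - 160)**2 + 20680245113/2628312967) = sqrt(25*(-296)**2 + 20680245113/2628312967) = sqrt(25*87616 + 20680245113/2628312967) = sqrt(2190400 + 20680245113/2628312967) = sqrt(5757077403161913/2628312967) = sqrt(15131401190753142738425871)/2628312967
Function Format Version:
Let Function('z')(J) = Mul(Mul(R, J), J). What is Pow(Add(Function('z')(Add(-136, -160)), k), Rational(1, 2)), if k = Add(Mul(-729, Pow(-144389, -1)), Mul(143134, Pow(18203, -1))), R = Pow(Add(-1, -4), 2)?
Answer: Mul(Rational(1, 2628312967), Pow(15131401190753142738425871, Rational(1, 2))) ≈ 1480.0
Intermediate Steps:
R = 25 (R = Pow(-5, 2) = 25)
Function('z')(J) = Mul(25, Pow(J, 2)) (Function('z')(J) = Mul(Mul(25, J), J) = Mul(25, Pow(J, 2)))
k = Rational(20680245113, 2628312967) (k = Add(Mul(-729, Rational(-1, 144389)), Mul(143134, Rational(1, 18203))) = Add(Rational(729, 144389), Rational(143134, 18203)) = Rational(20680245113, 2628312967) ≈ 7.8683)
Pow(Add(Function('z')(Add(-136, -160)), k), Rational(1, 2)) = Pow(Add(Mul(25, Pow(Add(-136, -160), 2)), Rational(20680245113, 2628312967)), Rational(1, 2)) = Pow(Add(Mul(25, Pow(-296, 2)), Rational(20680245113, 2628312967)), Rational(1, 2)) = Pow(Add(Mul(25, 87616), Rational(20680245113, 2628312967)), Rational(1, 2)) = Pow(Add(2190400, Rational(20680245113, 2628312967)), Rational(1, 2)) = Pow(Rational(5757077403161913, 2628312967), Rational(1, 2)) = Mul(Rational(1, 2628312967), Pow(15131401190753142738425871, Rational(1, 2)))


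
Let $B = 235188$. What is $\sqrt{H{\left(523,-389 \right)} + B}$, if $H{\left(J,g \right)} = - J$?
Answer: $\sqrt{234665} \approx 484.42$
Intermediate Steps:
$\sqrt{H{\left(523,-389 \right)} + B} = \sqrt{\left(-1\right) 523 + 235188} = \sqrt{-523 + 235188} = \sqrt{234665}$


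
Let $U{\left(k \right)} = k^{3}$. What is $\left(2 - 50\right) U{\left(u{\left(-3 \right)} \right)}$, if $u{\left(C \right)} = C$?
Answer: $1296$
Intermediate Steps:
$\left(2 - 50\right) U{\left(u{\left(-3 \right)} \right)} = \left(2 - 50\right) \left(-3\right)^{3} = \left(-48\right) \left(-27\right) = 1296$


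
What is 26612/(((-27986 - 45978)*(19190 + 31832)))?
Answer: -6653/943447802 ≈ -7.0518e-6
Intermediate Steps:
26612/(((-27986 - 45978)*(19190 + 31832))) = 26612/((-73964*51022)) = 26612/(-3773791208) = 26612*(-1/3773791208) = -6653/943447802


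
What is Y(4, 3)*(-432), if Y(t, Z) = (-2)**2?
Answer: -1728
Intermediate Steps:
Y(t, Z) = 4
Y(4, 3)*(-432) = 4*(-432) = -1728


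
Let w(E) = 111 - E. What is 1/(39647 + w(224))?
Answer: 1/39534 ≈ 2.5295e-5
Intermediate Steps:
1/(39647 + w(224)) = 1/(39647 + (111 - 1*224)) = 1/(39647 + (111 - 224)) = 1/(39647 - 113) = 1/39534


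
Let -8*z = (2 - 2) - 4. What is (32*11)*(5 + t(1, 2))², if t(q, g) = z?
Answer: 10648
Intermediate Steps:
z = ½ (z = -((2 - 2) - 4)/8 = -(0 - 4)/8 = -⅛*(-4) = ½ ≈ 0.50000)
t(q, g) = ½
(32*11)*(5 + t(1, 2))² = (32*11)*(5 + ½)² = 352*(11/2)² = 352*(121/4) = 10648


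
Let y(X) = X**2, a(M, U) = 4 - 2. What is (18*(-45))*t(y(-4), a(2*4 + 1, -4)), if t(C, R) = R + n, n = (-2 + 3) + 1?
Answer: -3240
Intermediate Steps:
n = 2 (n = 1 + 1 = 2)
a(M, U) = 2
t(C, R) = 2 + R (t(C, R) = R + 2 = 2 + R)
(18*(-45))*t(y(-4), a(2*4 + 1, -4)) = (18*(-45))*(2 + 2) = -810*4 = -3240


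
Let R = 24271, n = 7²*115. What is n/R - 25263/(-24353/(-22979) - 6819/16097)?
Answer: -226801604379793499/5711365315240 ≈ -39711.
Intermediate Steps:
n = 5635 (n = 49*115 = 5635)
n/R - 25263/(-24353/(-22979) - 6819/16097) = 5635/24271 - 25263/(-24353/(-22979) - 6819/16097) = 5635*(1/24271) - 25263/(-24353*(-1/22979) - 6819*1/16097) = 5635/24271 - 25263/(24353/22979 - 6819/16097) = 5635/24271 - 25263/235316440/369892963 = 5635/24271 - 25263*369892963/235316440 = 5635/24271 - 9344605924269/235316440 = -226801604379793499/5711365315240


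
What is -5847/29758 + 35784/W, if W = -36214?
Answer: -638301765/538828106 ≈ -1.1846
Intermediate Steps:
-5847/29758 + 35784/W = -5847/29758 + 35784/(-36214) = -5847*1/29758 + 35784*(-1/36214) = -5847/29758 - 17892/18107 = -638301765/538828106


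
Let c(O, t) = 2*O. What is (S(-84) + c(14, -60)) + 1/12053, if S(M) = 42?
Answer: 843711/12053 ≈ 70.000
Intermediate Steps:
(S(-84) + c(14, -60)) + 1/12053 = (42 + 2*14) + 1/12053 = (42 + 28) + 1/12053 = 70 + 1/12053 = 843711/12053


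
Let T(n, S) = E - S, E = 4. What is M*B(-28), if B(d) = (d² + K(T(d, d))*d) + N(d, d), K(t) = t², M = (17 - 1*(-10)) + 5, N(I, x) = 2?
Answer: -892352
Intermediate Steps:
M = 32 (M = (17 + 10) + 5 = 27 + 5 = 32)
T(n, S) = 4 - S
B(d) = 2 + d² + d*(4 - d)² (B(d) = (d² + (4 - d)²*d) + 2 = (d² + d*(4 - d)²) + 2 = 2 + d² + d*(4 - d)²)
M*B(-28) = 32*(2 + (-28)² - 28*(-4 - 28)²) = 32*(2 + 784 - 28*(-32)²) = 32*(2 + 784 - 28*1024) = 32*(2 + 784 - 28672) = 32*(-27886) = -892352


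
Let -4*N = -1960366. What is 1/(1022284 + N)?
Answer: 2/3024751 ≈ 6.6121e-7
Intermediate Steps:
N = 980183/2 (N = -¼*(-1960366) = 980183/2 ≈ 4.9009e+5)
1/(1022284 + N) = 1/(1022284 + 980183/2) = 1/(3024751/2) = 2/3024751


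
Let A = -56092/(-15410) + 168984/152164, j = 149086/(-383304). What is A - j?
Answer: 288705873794447/56174332905060 ≈ 5.1395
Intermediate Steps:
j = -74543/191652 (j = 149086*(-1/383304) = -74543/191652 ≈ -0.38895)
A = 1392403316/293105905 (A = -56092*(-1/15410) + 168984*(1/152164) = 28046/7705 + 42246/38041 = 1392403316/293105905 ≈ 4.7505)
A - j = 1392403316/293105905 - 1*(-74543/191652) = 1392403316/293105905 + 74543/191652 = 288705873794447/56174332905060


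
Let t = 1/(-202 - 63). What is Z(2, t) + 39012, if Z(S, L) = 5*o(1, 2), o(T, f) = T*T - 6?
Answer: 38987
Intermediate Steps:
t = -1/265 (t = 1/(-265) = -1/265 ≈ -0.0037736)
o(T, f) = -6 + T² (o(T, f) = T² - 6 = -6 + T²)
Z(S, L) = -25 (Z(S, L) = 5*(-6 + 1²) = 5*(-6 + 1) = 5*(-5) = -25)
Z(2, t) + 39012 = -25 + 39012 = 38987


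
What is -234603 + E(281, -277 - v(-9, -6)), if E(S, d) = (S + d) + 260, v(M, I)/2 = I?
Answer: -234327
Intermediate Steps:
v(M, I) = 2*I
E(S, d) = 260 + S + d
-234603 + E(281, -277 - v(-9, -6)) = -234603 + (260 + 281 + (-277 - 2*(-6))) = -234603 + (260 + 281 + (-277 - 1*(-12))) = -234603 + (260 + 281 + (-277 + 12)) = -234603 + (260 + 281 - 265) = -234603 + 276 = -234327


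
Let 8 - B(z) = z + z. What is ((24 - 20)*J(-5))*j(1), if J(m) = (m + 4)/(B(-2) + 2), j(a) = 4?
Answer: -8/7 ≈ -1.1429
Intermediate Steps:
B(z) = 8 - 2*z (B(z) = 8 - (z + z) = 8 - 2*z)
J(m) = 2/7 + m/14 (J(m) = (m + 4)/((8 - 2*(-2)) + 2) = (4 + m)/((8 + 4) + 2) = (4 + m)/(12 + 2) = (4 + m)/14 = (4 + m)*(1/14) = 2/7 + m/14)
((24 - 20)*J(-5))*j(1) = ((24 - 20)*(2/7 + (1/14)*(-5)))*4 = (4*(2/7 - 5/14))*4 = (4*(-1/14))*4 = -2/7*4 = -8/7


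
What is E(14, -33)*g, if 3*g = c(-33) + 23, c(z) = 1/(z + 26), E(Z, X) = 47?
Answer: 7520/21 ≈ 358.10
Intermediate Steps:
c(z) = 1/(26 + z)
g = 160/21 (g = (1/(26 - 33) + 23)/3 = (1/(-7) + 23)/3 = (-⅐ + 23)/3 = (⅓)*(160/7) = 160/21 ≈ 7.6190)
E(14, -33)*g = 47*(160/21) = 7520/21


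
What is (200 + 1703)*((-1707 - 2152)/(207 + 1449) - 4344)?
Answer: -13696886269/1656 ≈ -8.2711e+6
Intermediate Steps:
(200 + 1703)*((-1707 - 2152)/(207 + 1449) - 4344) = 1903*(-3859/1656 - 4344) = 1903*(-7197523/1656) = -13696886269/1656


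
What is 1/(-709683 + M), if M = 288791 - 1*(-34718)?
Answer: -1/386174 ≈ -2.5895e-6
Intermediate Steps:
M = 323509 (M = 288791 + 34718 = 323509)
1/(-709683 + M) = 1/(-709683 + 323509) = 1/(-386174) = -1/386174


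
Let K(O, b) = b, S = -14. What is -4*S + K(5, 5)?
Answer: 61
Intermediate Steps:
-4*S + K(5, 5) = -4*(-14) + 5 = 56 + 5 = 61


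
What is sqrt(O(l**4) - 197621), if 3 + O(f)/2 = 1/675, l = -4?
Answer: I*sqrt(400194669)/45 ≈ 444.55*I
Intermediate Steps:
O(f) = -4048/675 (O(f) = -6 + 2/675 = -4048/675)
sqrt(O(l**4) - 197621) = sqrt(-4048/675 - 197621) = sqrt(-133398223/675) = I*sqrt(400194669)/45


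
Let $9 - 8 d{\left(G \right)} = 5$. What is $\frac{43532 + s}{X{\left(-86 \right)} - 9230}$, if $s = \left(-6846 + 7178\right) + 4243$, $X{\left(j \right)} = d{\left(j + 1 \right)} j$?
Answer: $- \frac{48107}{9273} \approx -5.1879$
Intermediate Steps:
$d{\left(G \right)} = \frac{1}{2}$ ($d{\left(G \right)} = \frac{9}{8} - \frac{5}{8} = \frac{1}{2}$)
$X{\left(j \right)} = \frac{j}{2}$
$s = 4575$ ($s = 332 + 4243 = 4575$)
$\frac{43532 + s}{X{\left(-86 \right)} - 9230} = \frac{43532 + 4575}{\frac{1}{2} \left(-86\right) - 9230} = \frac{48107}{-43 - 9230} = \frac{48107}{-9273} = 48107 \left(- \frac{1}{9273}\right) = - \frac{48107}{9273}$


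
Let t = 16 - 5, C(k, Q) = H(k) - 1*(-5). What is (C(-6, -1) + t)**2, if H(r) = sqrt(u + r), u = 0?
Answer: (16 + I*sqrt(6))**2 ≈ 250.0 + 78.384*I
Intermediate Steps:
H(r) = sqrt(r) (H(r) = sqrt(0 + r) = sqrt(r))
C(k, Q) = 5 + sqrt(k) (C(k, Q) = sqrt(k) - 1*(-5) = sqrt(k) + 5 = 5 + sqrt(k))
t = 11
(C(-6, -1) + t)**2 = ((5 + sqrt(-6)) + 11)**2 = ((5 + I*sqrt(6)) + 11)**2 = (16 + I*sqrt(6))**2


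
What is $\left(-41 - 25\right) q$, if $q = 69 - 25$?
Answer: $-2904$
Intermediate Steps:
$q = 44$ ($q = 69 - 25 = 44$)
$\left(-41 - 25\right) q = \left(-41 - 25\right) 44 = \left(-66\right) 44 = -2904$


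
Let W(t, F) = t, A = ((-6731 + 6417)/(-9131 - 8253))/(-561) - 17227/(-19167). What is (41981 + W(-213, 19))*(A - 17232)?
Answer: -5605472034256561922/7788529617 ≈ -7.1971e+8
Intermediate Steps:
A = 27999831635/31154118468 (A = -314/(-17384)*(-1/561) - 17227*(-1/19167) = -314*(-1/17384)*(-1/561) + 17227/19167 = (157/8692)*(-1/561) + 17227/19167 = -157/4876212 + 17227/19167 = 27999831635/31154118468 ≈ 0.89875)
(41981 + W(-213, 19))*(A - 17232) = (41981 - 213)*(27999831635/31154118468 - 17232) = 41768*(-536819769608941/31154118468) = -5605472034256561922/7788529617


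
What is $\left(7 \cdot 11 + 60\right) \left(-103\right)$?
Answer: $-14111$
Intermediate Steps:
$\left(7 \cdot 11 + 60\right) \left(-103\right) = \left(77 + 60\right) \left(-103\right) = 137 \left(-103\right) = -14111$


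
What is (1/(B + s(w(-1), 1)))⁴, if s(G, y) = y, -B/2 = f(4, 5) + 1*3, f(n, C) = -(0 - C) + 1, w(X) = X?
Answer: 1/83521 ≈ 1.1973e-5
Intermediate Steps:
f(n, C) = 1 + C (f(n, C) = -(-1)*C + 1 = C + 1 = 1 + C)
B = -18 (B = -2*((1 + 5) + 1*3) = -2*(6 + 3) = -2*9 = -18)
(1/(B + s(w(-1), 1)))⁴ = (1/(-18 + 1))⁴ = (1/(-17))⁴ = (-1/17)⁴ = 1/83521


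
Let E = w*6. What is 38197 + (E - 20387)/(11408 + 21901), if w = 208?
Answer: 1272284734/33309 ≈ 38196.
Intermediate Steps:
E = 1248 (E = 208*6 = 1248)
38197 + (E - 20387)/(11408 + 21901) = 38197 + (1248 - 20387)/(11408 + 21901) = 38197 - 19139/33309 = 1272284734/33309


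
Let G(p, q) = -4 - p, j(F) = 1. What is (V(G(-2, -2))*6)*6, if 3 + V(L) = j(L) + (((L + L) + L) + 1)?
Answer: -252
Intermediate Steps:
V(L) = -1 + 3*L (V(L) = -3 + (1 + (((L + L) + L) + 1)) = -3 + (1 + ((2*L + L) + 1)) = -3 + (1 + (3*L + 1)) = -3 + (1 + (1 + 3*L)) = -3 + (2 + 3*L) = -1 + 3*L)
(V(G(-2, -2))*6)*6 = ((-1 + 3*(-4 - 1*(-2)))*6)*6 = ((-1 + 3*(-4 + 2))*6)*6 = ((-1 + 3*(-2))*6)*6 = ((-1 - 6)*6)*6 = -7*6*6 = -42*6 = -252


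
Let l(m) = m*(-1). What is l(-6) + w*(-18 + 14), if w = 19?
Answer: -70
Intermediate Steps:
l(m) = -m
l(-6) + w*(-18 + 14) = -1*(-6) + 19*(-18 + 14) = 6 + 19*(-4) = 6 - 76 = -70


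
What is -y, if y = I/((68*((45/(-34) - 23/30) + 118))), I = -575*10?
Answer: 43125/59114 ≈ 0.72952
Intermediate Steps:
I = -5750
y = -43125/59114 (y = -5750*1/(68*((45/(-34) - 23/30) + 118)) = -5750*1/(68*((45*(-1/34) - 23*1/30) + 118)) = -5750*1/(68*((-45/34 - 23/30) + 118)) = -5750*1/(68*(-533/255 + 118)) = -5750/(68*(29557/255)) = -5750/118228/15 = -5750*15/118228 = -43125/59114 ≈ -0.72952)
-y = -1*(-43125/59114) = 43125/59114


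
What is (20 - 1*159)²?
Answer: 19321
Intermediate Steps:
(20 - 1*159)² = (20 - 159)² = (-139)² = 19321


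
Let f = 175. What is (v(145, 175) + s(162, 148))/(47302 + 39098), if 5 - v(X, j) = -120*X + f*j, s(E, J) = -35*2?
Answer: -443/2880 ≈ -0.15382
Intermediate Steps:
s(E, J) = -70
v(X, j) = 5 - 175*j + 120*X (v(X, j) = 5 - (-120*X + 175*j) = 5 + (-175*j + 120*X) = 5 - 175*j + 120*X)
(v(145, 175) + s(162, 148))/(47302 + 39098) = ((5 - 175*175 + 120*145) - 70)/(47302 + 39098) = ((5 - 30625 + 17400) - 70)/86400 = (-13220 - 70)*(1/86400) = -13290*1/86400 = -443/2880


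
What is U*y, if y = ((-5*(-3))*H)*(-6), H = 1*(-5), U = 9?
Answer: 4050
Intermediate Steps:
H = -5
y = 450 (y = (-5*(-3)*(-5))*(-6) = (15*(-5))*(-6) = -75*(-6) = 450)
U*y = 9*450 = 4050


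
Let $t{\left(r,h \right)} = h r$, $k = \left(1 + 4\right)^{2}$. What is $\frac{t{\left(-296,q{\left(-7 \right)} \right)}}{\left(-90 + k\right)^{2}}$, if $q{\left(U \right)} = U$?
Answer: $\frac{2072}{4225} \approx 0.49041$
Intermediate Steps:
$k = 25$ ($k = 5^{2} = 25$)
$\frac{t{\left(-296,q{\left(-7 \right)} \right)}}{\left(-90 + k\right)^{2}} = \frac{\left(-7\right) \left(-296\right)}{\left(-90 + 25\right)^{2}} = \frac{2072}{\left(-65\right)^{2}} = \frac{2072}{4225}$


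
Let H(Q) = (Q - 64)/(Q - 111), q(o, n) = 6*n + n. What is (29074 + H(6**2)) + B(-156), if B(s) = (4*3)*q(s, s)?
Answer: 1197778/75 ≈ 15970.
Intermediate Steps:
q(o, n) = 7*n
H(Q) = (-64 + Q)/(-111 + Q)
B(s) = 84*s (B(s) = (4*3)*(7*s) = 12*(7*s) = 84*s)
(29074 + H(6**2)) + B(-156) = (29074 + (-64 + 6**2)/(-111 + 6**2)) + 84*(-156) = (29074 + (-64 + 36)/(-111 + 36)) - 13104 = (29074 - 28/(-75)) - 13104 = (29074 - 1/75*(-28)) - 13104 = (29074 + 28/75) - 13104 = 2180578/75 - 13104 = 1197778/75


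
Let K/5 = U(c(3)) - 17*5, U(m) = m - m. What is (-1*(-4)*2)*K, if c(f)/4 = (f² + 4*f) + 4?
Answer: -3400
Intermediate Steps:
c(f) = 16 + 4*f² + 16*f (c(f) = 4*((f² + 4*f) + 4) = 4*(4 + f² + 4*f) = 16 + 4*f² + 16*f)
U(m) = 0
K = -425 (K = 5*(0 - 17*5) = 5*(0 - 85) = 5*(-85) = -425)
(-1*(-4)*2)*K = (-1*(-4)*2)*(-425) = (4*2)*(-425) = 8*(-425) = -3400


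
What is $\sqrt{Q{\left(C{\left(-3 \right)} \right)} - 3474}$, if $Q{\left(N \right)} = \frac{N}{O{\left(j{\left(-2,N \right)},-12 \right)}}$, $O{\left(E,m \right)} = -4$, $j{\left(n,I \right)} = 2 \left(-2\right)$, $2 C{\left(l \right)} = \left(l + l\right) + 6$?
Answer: $3 i \sqrt{386} \approx 58.941 i$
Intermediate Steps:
$C{\left(l \right)} = 3 + l$ ($C{\left(l \right)} = \frac{\left(l + l\right) + 6}{2} = \frac{2 l + 6}{2} = \frac{6 + 2 l}{2} = 3 + l$)
$j{\left(n,I \right)} = -4$
$Q{\left(N \right)} = - \frac{N}{4}$ ($Q{\left(N \right)} = \frac{N}{-4} = N \left(- \frac{1}{4}\right) = - \frac{N}{4}$)
$\sqrt{Q{\left(C{\left(-3 \right)} \right)} - 3474} = \sqrt{- \frac{3 - 3}{4} - 3474} = \sqrt{\left(- \frac{1}{4}\right) 0 - 3474} = \sqrt{0 - 3474} = \sqrt{-3474} = 3 i \sqrt{386}$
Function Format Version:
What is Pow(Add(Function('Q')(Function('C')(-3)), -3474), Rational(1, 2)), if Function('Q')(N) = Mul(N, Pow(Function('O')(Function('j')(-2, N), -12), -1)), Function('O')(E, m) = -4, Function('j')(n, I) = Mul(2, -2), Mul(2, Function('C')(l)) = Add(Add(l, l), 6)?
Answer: Mul(3, I, Pow(386, Rational(1, 2))) ≈ Mul(58.941, I)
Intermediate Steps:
Function('C')(l) = Add(3, l) (Function('C')(l) = Mul(Rational(1, 2), Add(Add(l, l), 6)) = Mul(Rational(1, 2), Add(Mul(2, l), 6)) = Mul(Rational(1, 2), Add(6, Mul(2, l))) = Add(3, l))
Function('j')(n, I) = -4
Function('Q')(N) = Mul(Rational(-1, 4), N) (Function('Q')(N) = Mul(N, Pow(-4, -1)) = Mul(N, Rational(-1, 4)) = Mul(Rational(-1, 4), N))
Pow(Add(Function('Q')(Function('C')(-3)), -3474), Rational(1, 2)) = Pow(Add(Mul(Rational(-1, 4), Add(3, -3)), -3474), Rational(1, 2)) = Pow(Add(Mul(Rational(-1, 4), 0), -3474), Rational(1, 2)) = Pow(Add(0, -3474), Rational(1, 2)) = Pow(-3474, Rational(1, 2)) = Mul(3, I, Pow(386, Rational(1, 2)))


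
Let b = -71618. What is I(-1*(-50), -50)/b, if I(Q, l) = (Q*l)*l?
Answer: -62500/35809 ≈ -1.7454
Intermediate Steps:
I(Q, l) = Q*l**2
I(-1*(-50), -50)/b = (-1*(-50)*(-50)**2)/(-71618) = (50*2500)*(-1/71618) = 125000*(-1/71618) = -62500/35809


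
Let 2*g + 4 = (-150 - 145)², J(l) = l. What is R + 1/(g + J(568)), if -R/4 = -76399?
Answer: 26940426574/88157 ≈ 3.0560e+5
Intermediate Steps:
R = 305596 (R = -4*(-76399) = 305596)
g = 87021/2 (g = -2 + (-150 - 145)²/2 = -2 + (½)*(-295)² = -2 + (½)*87025 = -2 + 87025/2 = 87021/2 ≈ 43511.)
R + 1/(g + J(568)) = 305596 + 1/(87021/2 + 568) = 305596 + 1/(88157/2) = 305596 + 2/88157 = 26940426574/88157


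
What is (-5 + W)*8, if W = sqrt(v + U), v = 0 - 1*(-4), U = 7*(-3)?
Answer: -40 + 8*I*sqrt(17) ≈ -40.0 + 32.985*I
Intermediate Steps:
U = -21
v = 4 (v = 0 + 4 = 4)
W = I*sqrt(17) (W = sqrt(4 - 21) = sqrt(-17) = I*sqrt(17) ≈ 4.1231*I)
(-5 + W)*8 = (-5 + I*sqrt(17))*8 = -40 + 8*I*sqrt(17)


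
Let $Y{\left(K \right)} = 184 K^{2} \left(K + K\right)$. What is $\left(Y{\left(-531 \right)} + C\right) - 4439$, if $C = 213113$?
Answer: $-55097226414$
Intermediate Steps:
$Y{\left(K \right)} = 368 K^{3}$ ($Y{\left(K \right)} = 184 K^{2} \cdot 2 K = 368 K^{3}$)
$\left(Y{\left(-531 \right)} + C\right) - 4439 = \left(368 \left(-531\right)^{3} + 213113\right) - 4439 = \left(368 \left(-149721291\right) + 213113\right) - 4439 = \left(-55097435088 + 213113\right) - 4439 = -55097221975 - 4439 = -55097226414$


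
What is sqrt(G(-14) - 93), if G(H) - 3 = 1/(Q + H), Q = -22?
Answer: I*sqrt(3241)/6 ≈ 9.4883*I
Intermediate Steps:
G(H) = 3 + 1/(-22 + H)
sqrt(G(-14) - 93) = sqrt((-65 + 3*(-14))/(-22 - 14) - 93) = sqrt((-65 - 42)/(-36) - 93) = sqrt(-1/36*(-107) - 93) = sqrt(107/36 - 93) = sqrt(-3241/36) = I*sqrt(3241)/6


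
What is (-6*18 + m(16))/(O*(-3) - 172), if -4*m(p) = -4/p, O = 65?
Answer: 1727/5872 ≈ 0.29411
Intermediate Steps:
m(p) = 1/p (m(p) = -(-1)/p = 1/p)
(-6*18 + m(16))/(O*(-3) - 172) = (-6*18 + 1/16)/(65*(-3) - 172) = (-108 + 1/16)/(-195 - 172) = -1727/16/(-367) = -1727/16*(-1/367) = 1727/5872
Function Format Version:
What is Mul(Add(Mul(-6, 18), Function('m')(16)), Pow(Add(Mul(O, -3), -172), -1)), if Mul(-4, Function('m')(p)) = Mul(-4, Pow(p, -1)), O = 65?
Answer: Rational(1727, 5872) ≈ 0.29411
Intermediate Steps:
Function('m')(p) = Pow(p, -1) (Function('m')(p) = Mul(Rational(-1, 4), Mul(-4, Pow(p, -1))) = Pow(p, -1))
Mul(Add(Mul(-6, 18), Function('m')(16)), Pow(Add(Mul(O, -3), -172), -1)) = Mul(Add(Mul(-6, 18), Pow(16, -1)), Pow(Add(Mul(65, -3), -172), -1)) = Mul(Add(-108, Rational(1, 16)), Pow(Add(-195, -172), -1)) = Mul(Rational(-1727, 16), Pow(-367, -1)) = Mul(Rational(-1727, 16), Rational(-1, 367)) = Rational(1727, 5872)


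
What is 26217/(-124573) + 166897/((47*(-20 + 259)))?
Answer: 436092860/29772947 ≈ 14.647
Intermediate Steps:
26217/(-124573) + 166897/((47*(-20 + 259))) = 26217*(-1/124573) + 166897/((47*239)) = -26217/124573 + 166897/11233 = -26217/124573 + 166897*(1/11233) = -26217/124573 + 3551/239 = 436092860/29772947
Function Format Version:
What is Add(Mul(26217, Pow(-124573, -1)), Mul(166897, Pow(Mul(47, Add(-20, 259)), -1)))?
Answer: Rational(436092860, 29772947) ≈ 14.647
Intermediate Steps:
Add(Mul(26217, Pow(-124573, -1)), Mul(166897, Pow(Mul(47, Add(-20, 259)), -1))) = Add(Mul(26217, Rational(-1, 124573)), Mul(166897, Pow(Mul(47, 239), -1))) = Add(Rational(-26217, 124573), Mul(166897, Pow(11233, -1))) = Add(Rational(-26217, 124573), Mul(166897, Rational(1, 11233))) = Add(Rational(-26217, 124573), Rational(3551, 239)) = Rational(436092860, 29772947)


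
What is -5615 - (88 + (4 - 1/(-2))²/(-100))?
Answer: -2281119/400 ≈ -5702.8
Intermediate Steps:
-5615 - (88 + (4 - 1/(-2))²/(-100)) = -5615 - (88 - (4 - 1*(-½))²/100) = -5615 - (88 - (4 + ½)²/100) = -5615 - (88 - (9/2)²/100) = -5615 - (88 - 1/100*81/4) = -5615 - (88 - 81/400) = -5615 - 1*35119/400 = -5615 - 35119/400 = -2281119/400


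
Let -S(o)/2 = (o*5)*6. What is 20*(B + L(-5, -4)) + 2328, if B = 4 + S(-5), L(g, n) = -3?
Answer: 8348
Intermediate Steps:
S(o) = -60*o (S(o) = -2*o*5*6 = -2*5*o*6 = -60*o)
B = 304 (B = 4 - 60*(-5) = 4 + 300 = 304)
20*(B + L(-5, -4)) + 2328 = 20*(304 - 3) + 2328 = 20*301 + 2328 = 6020 + 2328 = 8348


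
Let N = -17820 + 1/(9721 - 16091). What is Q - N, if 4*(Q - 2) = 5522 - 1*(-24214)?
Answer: 160880721/6370 ≈ 25256.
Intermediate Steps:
Q = 7436 (Q = 2 + (5522 - 1*(-24214))/4 = 2 + (5522 + 24214)/4 = 2 + (1/4)*29736 = 2 + 7434 = 7436)
N = -113513401/6370 (N = -17820 + 1/(-6370) = -17820 - 1/6370 = -113513401/6370 ≈ -17820.)
Q - N = 7436 - 1*(-113513401/6370) = 7436 + 113513401/6370 = 160880721/6370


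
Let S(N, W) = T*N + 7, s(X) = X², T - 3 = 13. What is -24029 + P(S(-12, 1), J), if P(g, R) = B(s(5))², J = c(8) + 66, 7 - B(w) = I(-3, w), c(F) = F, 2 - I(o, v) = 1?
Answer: -23993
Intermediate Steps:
I(o, v) = 1 (I(o, v) = 2 - 1*1 = 2 - 1 = 1)
T = 16 (T = 3 + 13 = 16)
B(w) = 6 (B(w) = 7 - 1*1 = 7 - 1 = 6)
S(N, W) = 7 + 16*N (S(N, W) = 16*N + 7 = 7 + 16*N)
J = 74 (J = 8 + 66 = 74)
P(g, R) = 36 (P(g, R) = 6² = 36)
-24029 + P(S(-12, 1), J) = -24029 + 36 = -23993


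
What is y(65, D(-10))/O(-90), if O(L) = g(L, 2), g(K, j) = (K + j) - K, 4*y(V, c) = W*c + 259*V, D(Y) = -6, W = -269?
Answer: 18449/8 ≈ 2306.1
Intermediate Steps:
y(V, c) = -269*c/4 + 259*V/4 (y(V, c) = (-269*c + 259*V)/4 = -269*c/4 + 259*V/4)
g(K, j) = j
O(L) = 2
y(65, D(-10))/O(-90) = (-269/4*(-6) + (259/4)*65)/2 = (807/2 + 16835/4)*(1/2) = (18449/4)*(1/2) = 18449/8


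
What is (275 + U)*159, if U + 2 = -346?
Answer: -11607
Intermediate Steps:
U = -348 (U = -2 - 346 = -348)
(275 + U)*159 = (275 - 348)*159 = -73*159 = -11607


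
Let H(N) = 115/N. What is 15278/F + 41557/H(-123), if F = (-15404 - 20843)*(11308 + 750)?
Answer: -1117034667417778/25131313745 ≈ -44448.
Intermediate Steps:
F = -437066326 (F = -36247*12058 = -437066326)
15278/F + 41557/H(-123) = 15278/(-437066326) + 41557/((115/(-123))) = 15278*(-1/437066326) + 41557/((115*(-1/123))) = -7639/218533163 + 41557/(-115/123) = -7639/218533163 + 41557*(-123/115) = -7639/218533163 - 5111511/115 = -1117034667417778/25131313745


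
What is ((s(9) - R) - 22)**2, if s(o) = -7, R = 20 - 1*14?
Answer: 1225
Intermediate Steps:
R = 6 (R = 20 - 14 = 6)
((s(9) - R) - 22)**2 = ((-7 - 1*6) - 22)**2 = ((-7 - 6) - 22)**2 = (-13 - 22)**2 = (-35)**2 = 1225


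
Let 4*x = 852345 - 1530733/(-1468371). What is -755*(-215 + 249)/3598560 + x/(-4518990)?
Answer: -20172553621247/371591016456240 ≈ -0.054287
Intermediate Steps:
x = 312890052682/1468371 (x = (852345 - 1530733/(-1468371))/4 = (852345 - 1530733*(-1/1468371))/4 = (852345 + 1530733/1468371)/4 = (¼)*(1251560210728/1468371) = 312890052682/1468371 ≈ 2.1309e+5)
-755*(-215 + 249)/3598560 + x/(-4518990) = -755*(-215 + 249)/3598560 + (312890052682/1468371)/(-4518990) = -755*34*(1/3598560) + (312890052682/1468371)*(-1/4518990) = -25670*1/3598560 - 156445026341/3317776932645 = -151/21168 - 156445026341/3317776932645 = -20172553621247/371591016456240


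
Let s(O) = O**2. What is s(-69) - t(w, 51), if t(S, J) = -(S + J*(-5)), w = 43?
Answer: 4549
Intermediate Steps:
t(S, J) = -S + 5*J (t(S, J) = -(S - 5*J) = -S + 5*J)
s(-69) - t(w, 51) = (-69)**2 - (-1*43 + 5*51) = 4761 - (-43 + 255) = 4761 - 1*212 = 4761 - 212 = 4549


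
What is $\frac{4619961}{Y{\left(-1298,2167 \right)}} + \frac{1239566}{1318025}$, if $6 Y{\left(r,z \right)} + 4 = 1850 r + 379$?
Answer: $- \frac{1342369583344}{126579166925} \approx -10.605$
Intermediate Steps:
$Y{\left(r,z \right)} = \frac{125}{2} + \frac{925 r}{3}$ ($Y{\left(r,z \right)} = - \frac{2}{3} + \frac{1850 r + 379}{6} = - \frac{2}{3} + \frac{379 + 1850 r}{6} = - \frac{2}{3} + \left(\frac{379}{6} + \frac{925 r}{3}\right) = \frac{125}{2} + \frac{925 r}{3}$)
$\frac{4619961}{Y{\left(-1298,2167 \right)}} + \frac{1239566}{1318025} = \frac{4619961}{\frac{125}{2} + \frac{925}{3} \left(-1298\right)} + \frac{1239566}{1318025} = \frac{4619961}{\frac{125}{2} - \frac{1200650}{3}} + 1239566 \cdot \frac{1}{1318025} = \frac{4619961}{- \frac{2400925}{6}} + \frac{1239566}{1318025} = 4619961 \left(- \frac{6}{2400925}\right) + \frac{1239566}{1318025} = - \frac{27719766}{2400925} + \frac{1239566}{1318025} = - \frac{1342369583344}{126579166925}$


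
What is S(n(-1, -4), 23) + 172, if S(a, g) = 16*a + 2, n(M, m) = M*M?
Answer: 190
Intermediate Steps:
n(M, m) = M²
S(a, g) = 2 + 16*a
S(n(-1, -4), 23) + 172 = (2 + 16*(-1)²) + 172 = (2 + 16*1) + 172 = (2 + 16) + 172 = 18 + 172 = 190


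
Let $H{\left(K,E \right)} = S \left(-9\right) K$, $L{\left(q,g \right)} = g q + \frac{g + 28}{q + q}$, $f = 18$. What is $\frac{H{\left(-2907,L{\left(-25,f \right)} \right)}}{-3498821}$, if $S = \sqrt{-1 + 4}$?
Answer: $- \frac{1539 \sqrt{3}}{205813} \approx -0.012952$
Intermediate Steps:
$S = \sqrt{3} \approx 1.732$
$L{\left(q,g \right)} = g q + \frac{28 + g}{2 q}$
$H{\left(K,E \right)} = - 9 K \sqrt{3}$ ($H{\left(K,E \right)} = \sqrt{3} \left(-9\right) K = - 9 \sqrt{3} K = - 9 K \sqrt{3}$)
$\frac{H{\left(-2907,L{\left(-25,f \right)} \right)}}{-3498821} = \frac{\left(-9\right) \left(-2907\right) \sqrt{3}}{-3498821} = 26163 \sqrt{3} \left(- \frac{1}{3498821}\right) = - \frac{1539 \sqrt{3}}{205813}$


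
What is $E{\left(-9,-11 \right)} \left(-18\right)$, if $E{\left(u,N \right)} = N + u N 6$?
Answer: $-10494$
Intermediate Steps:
$E{\left(u,N \right)} = N + 6 N u$ ($E{\left(u,N \right)} = N + u 6 N = N + 6 N u$)
$E{\left(-9,-11 \right)} \left(-18\right) = - 11 \left(1 + 6 \left(-9\right)\right) \left(-18\right) = - 11 \left(1 - 54\right) \left(-18\right) = \left(-11\right) \left(-53\right) \left(-18\right) = 583 \left(-18\right) = -10494$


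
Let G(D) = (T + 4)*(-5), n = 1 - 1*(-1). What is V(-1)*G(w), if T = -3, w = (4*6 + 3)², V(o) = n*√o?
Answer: -10*I ≈ -10.0*I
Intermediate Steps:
n = 2 (n = 1 + 1 = 2)
V(o) = 2*√o
w = 729 (w = (24 + 3)² = 27² = 729)
G(D) = -5 (G(D) = (-3 + 4)*(-5) = 1*(-5) = -5)
V(-1)*G(w) = (2*√(-1))*(-5) = (2*I)*(-5) = -10*I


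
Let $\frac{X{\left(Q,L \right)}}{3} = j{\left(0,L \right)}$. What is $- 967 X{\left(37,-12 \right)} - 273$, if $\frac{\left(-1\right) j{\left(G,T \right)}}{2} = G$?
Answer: $-273$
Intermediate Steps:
$j{\left(G,T \right)} = - 2 G$
$X{\left(Q,L \right)} = 0$ ($X{\left(Q,L \right)} = 3 \left(\left(-2\right) 0\right) = 3 \cdot 0 = 0$)
$- 967 X{\left(37,-12 \right)} - 273 = \left(-967\right) 0 - 273 = 0 - 273 = -273$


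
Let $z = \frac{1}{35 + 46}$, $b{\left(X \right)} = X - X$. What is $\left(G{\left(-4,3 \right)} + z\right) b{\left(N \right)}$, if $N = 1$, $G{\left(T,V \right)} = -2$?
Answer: $0$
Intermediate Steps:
$b{\left(X \right)} = 0$
$z = \frac{1}{81} \approx 0.012346$
$\left(G{\left(-4,3 \right)} + z\right) b{\left(N \right)} = \left(-2 + \frac{1}{81}\right) 0 = \left(- \frac{161}{81}\right) 0 = 0$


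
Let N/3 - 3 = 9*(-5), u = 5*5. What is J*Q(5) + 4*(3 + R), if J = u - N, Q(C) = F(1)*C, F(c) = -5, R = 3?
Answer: -3751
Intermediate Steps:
u = 25
N = -126 (N = 9 + 3*(9*(-5)) = 9 + 3*(-45) = 9 - 135 = -126)
Q(C) = -5*C
J = 151 (J = 25 - 1*(-126) = 25 + 126 = 151)
J*Q(5) + 4*(3 + R) = 151*(-5*5) + 4*(3 + 3) = 151*(-25) + 4*6 = -3775 + 24 = -3751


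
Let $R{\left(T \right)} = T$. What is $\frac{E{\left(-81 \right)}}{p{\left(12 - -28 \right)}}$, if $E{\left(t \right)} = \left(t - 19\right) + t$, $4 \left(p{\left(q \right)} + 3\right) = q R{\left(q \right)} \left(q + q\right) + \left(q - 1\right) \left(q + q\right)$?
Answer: $- \frac{181}{32777} \approx -0.0055222$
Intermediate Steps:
$p{\left(q \right)} = -3 + \frac{q^{3}}{2} + \frac{q \left(-1 + q\right)}{2}$ ($p{\left(q \right)} = -3 + \frac{q q \left(q + q\right) + \left(q - 1\right) \left(q + q\right)}{4} = -3 + \frac{q q 2 q + \left(-1 + q\right) 2 q}{4} = -3 + \frac{q 2 q^{2} + 2 q \left(-1 + q\right)}{4} = -3 + \frac{2 q^{3} + 2 q \left(-1 + q\right)}{4} = -3 + \left(\frac{q^{3}}{2} + \frac{q \left(-1 + q\right)}{2}\right) = -3 + \frac{q^{3}}{2} + \frac{q \left(-1 + q\right)}{2}$)
$E{\left(t \right)} = -19 + 2 t$ ($E{\left(t \right)} = \left(-19 + t\right) + t = -19 + 2 t$)
$\frac{E{\left(-81 \right)}}{p{\left(12 - -28 \right)}} = \frac{-19 + 2 \left(-81\right)}{-3 + \frac{\left(12 - -28\right)^{2}}{2} + \frac{\left(12 - -28\right)^{3}}{2} - \frac{12 - -28}{2}} = \frac{-19 - 162}{-3 + \frac{\left(12 + 28\right)^{2}}{2} + \frac{\left(12 + 28\right)^{3}}{2} - \frac{12 + 28}{2}} = - \frac{181}{-3 + \frac{40^{2}}{2} + \frac{40^{3}}{2} - 20} = - \frac{181}{-3 + \frac{1}{2} \cdot 1600 + \frac{1}{2} \cdot 64000 - 20} = - \frac{181}{-3 + 800 + 32000 - 20} = - \frac{181}{32777}$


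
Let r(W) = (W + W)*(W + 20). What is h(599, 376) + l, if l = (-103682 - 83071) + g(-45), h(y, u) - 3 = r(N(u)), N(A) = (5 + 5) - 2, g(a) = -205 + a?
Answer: -186552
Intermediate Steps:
N(A) = 8 (N(A) = 10 - 2 = 8)
r(W) = 2*W*(20 + W) (r(W) = (2*W)*(20 + W) = 2*W*(20 + W))
h(y, u) = 451 (h(y, u) = 3 + 2*8*(20 + 8) = 3 + 2*8*28 = 3 + 448 = 451)
l = -187003 (l = (-103682 - 83071) + (-205 - 45) = -186753 - 250 = -187003)
h(599, 376) + l = 451 - 187003 = -186552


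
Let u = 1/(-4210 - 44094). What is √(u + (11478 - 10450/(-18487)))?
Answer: √1584745386861488061/11749948 ≈ 107.14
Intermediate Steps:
u = -1/48304 (u = 1/(-48304) = -1/48304 ≈ -2.0702e-5)
√(u + (11478 - 10450/(-18487))) = √(-1/48304 + (11478 - 10450/(-18487))) = √(-1/48304 + (11478 - 10450*(-1)/18487)) = √(-1/48304 + (11478 - 1*(-550/973))) = √(-1/48304 + (11478 + 550/973)) = √(-1/48304 + 11168644/973) = √(539490178803/46999792) = √1584745386861488061/11749948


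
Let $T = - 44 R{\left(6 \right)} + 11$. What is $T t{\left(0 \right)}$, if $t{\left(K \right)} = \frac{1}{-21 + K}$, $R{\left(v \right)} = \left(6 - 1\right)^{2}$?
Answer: $\frac{363}{7} \approx 51.857$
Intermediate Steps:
$R{\left(v \right)} = 25$ ($R{\left(v \right)} = 5^{2} = 25$)
$T = -1089$ ($T = \left(-44\right) 25 + 11 = -1100 + 11 = -1089$)
$T t{\left(0 \right)} = - \frac{1089}{-21 + 0} = - \frac{1089}{-21} = \left(-1089\right) \left(- \frac{1}{21}\right) = \frac{363}{7}$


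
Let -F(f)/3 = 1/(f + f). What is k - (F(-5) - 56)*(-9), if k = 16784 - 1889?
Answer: 143937/10 ≈ 14394.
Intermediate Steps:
F(f) = -3/(2*f) (F(f) = -3/(f + f) = -3*1/(2*f) = -3/(2*f))
k = 14895
k - (F(-5) - 56)*(-9) = 14895 - (-3/2/(-5) - 56)*(-9) = 14895 - (-3/2*(-⅕) - 56)*(-9) = 14895 - (3/10 - 56)*(-9) = 14895 - (-557)*(-9)/10 = 14895 - 1*5013/10 = 14895 - 5013/10 = 143937/10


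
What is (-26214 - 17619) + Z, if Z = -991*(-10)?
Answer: -33923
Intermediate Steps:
Z = 9910
(-26214 - 17619) + Z = (-26214 - 17619) + 9910 = -43833 + 9910 = -33923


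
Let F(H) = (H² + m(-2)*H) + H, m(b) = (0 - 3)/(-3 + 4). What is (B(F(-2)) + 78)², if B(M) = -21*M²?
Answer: 1602756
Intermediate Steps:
m(b) = -3 (m(b) = -3/1 = -3*1 = -3)
F(H) = H² - 2*H (F(H) = (H² - 3*H) + H = H² - 2*H)
(B(F(-2)) + 78)² = (-21*4*(-2 - 2)² + 78)² = (-21*(-2*(-4))² + 78)² = (-21*8² + 78)² = (-21*64 + 78)² = (-1344 + 78)² = (-1266)² = 1602756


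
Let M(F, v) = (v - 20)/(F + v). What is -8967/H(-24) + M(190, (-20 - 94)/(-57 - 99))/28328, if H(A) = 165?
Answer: -139963473161/2575440120 ≈ -54.345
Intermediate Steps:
M(F, v) = (-20 + v)/(F + v)
-8967/H(-24) + M(190, (-20 - 94)/(-57 - 99))/28328 = -8967/165 + ((-20 + (-20 - 94)/(-57 - 99))/(190 + (-20 - 94)/(-57 - 99)))/28328 = -8967*1/165 + ((-20 - 114/(-156))/(190 - 114/(-156)))*(1/28328) = -2989/55 + ((-20 - 114*(-1/156))/(190 - 114*(-1/156)))*(1/28328) = -2989/55 + ((-20 + 19/26)/(190 + 19/26))*(1/28328) = -2989/55 + (-501/26/(4959/26))*(1/28328) = -2989/55 + ((26/4959)*(-501/26))*(1/28328) = -2989/55 - 167/1653*1/28328 = -2989/55 - 167/46826184 = -139963473161/2575440120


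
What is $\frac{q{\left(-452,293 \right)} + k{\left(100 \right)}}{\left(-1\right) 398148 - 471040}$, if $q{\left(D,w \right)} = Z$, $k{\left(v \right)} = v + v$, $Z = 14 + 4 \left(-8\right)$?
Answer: $- \frac{91}{434594} \approx -0.00020939$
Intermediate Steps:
$Z = -18$ ($Z = 14 - 32 = -18$)
$k{\left(v \right)} = 2 v$
$q{\left(D,w \right)} = -18$
$\frac{q{\left(-452,293 \right)} + k{\left(100 \right)}}{\left(-1\right) 398148 - 471040} = \frac{-18 + 2 \cdot 100}{\left(-1\right) 398148 - 471040} = \frac{-18 + 200}{-398148 - 471040} = \frac{182}{-869188} = 182 \left(- \frac{1}{869188}\right) = - \frac{91}{434594}$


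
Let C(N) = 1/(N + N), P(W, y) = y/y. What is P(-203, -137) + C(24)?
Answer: 49/48 ≈ 1.0208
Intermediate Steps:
P(W, y) = 1
C(N) = 1/(2*N)
P(-203, -137) + C(24) = 1 + (½)/24 = 1 + (½)*(1/24) = 1 + 1/48 = 49/48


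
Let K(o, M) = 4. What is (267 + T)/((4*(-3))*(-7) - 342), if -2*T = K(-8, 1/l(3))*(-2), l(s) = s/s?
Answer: -271/258 ≈ -1.0504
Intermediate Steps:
l(s) = 1
T = 4 (T = -2*(-2) = -½*(-8) = 4)
(267 + T)/((4*(-3))*(-7) - 342) = (267 + 4)/((4*(-3))*(-7) - 342) = 271/(-12*(-7) - 342) = 271/(84 - 342) = 271/(-258) = 271*(-1/258) = -271/258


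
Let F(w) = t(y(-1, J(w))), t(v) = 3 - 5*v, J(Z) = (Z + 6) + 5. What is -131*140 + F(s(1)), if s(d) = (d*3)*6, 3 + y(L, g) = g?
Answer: -18467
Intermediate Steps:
J(Z) = 11 + Z (J(Z) = (6 + Z) + 5 = 11 + Z)
y(L, g) = -3 + g
s(d) = 18*d (s(d) = (3*d)*6 = 18*d)
F(w) = -37 - 5*w (F(w) = 3 - 5*(-3 + (11 + w)) = 3 - 5*(8 + w) = 3 + (-40 - 5*w) = -37 - 5*w)
-131*140 + F(s(1)) = -131*140 + (-37 - 90) = -18340 + (-37 - 5*18) = -18340 + (-37 - 90) = -18340 - 127 = -18467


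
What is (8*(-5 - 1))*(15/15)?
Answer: -48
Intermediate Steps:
(8*(-5 - 1))*(15/15) = (8*(-6))*(15*(1/15)) = -48*1 = -48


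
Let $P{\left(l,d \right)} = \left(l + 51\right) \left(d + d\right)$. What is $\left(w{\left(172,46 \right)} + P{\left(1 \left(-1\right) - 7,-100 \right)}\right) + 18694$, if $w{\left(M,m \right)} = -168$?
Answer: $9926$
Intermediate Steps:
$P{\left(l,d \right)} = 2 d \left(51 + l\right)$ ($P{\left(l,d \right)} = \left(51 + l\right) 2 d = 2 d \left(51 + l\right)$)
$\left(w{\left(172,46 \right)} + P{\left(1 \left(-1\right) - 7,-100 \right)}\right) + 18694 = \left(-168 + 2 \left(-100\right) \left(51 + \left(1 \left(-1\right) - 7\right)\right)\right) + 18694 = \left(-168 + 2 \left(-100\right) \left(51 - 8\right)\right) + 18694 = \left(-168 + 2 \left(-100\right) 43\right) + 18694 = \left(-168 - 8600\right) + 18694 = -8768 + 18694 = 9926$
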